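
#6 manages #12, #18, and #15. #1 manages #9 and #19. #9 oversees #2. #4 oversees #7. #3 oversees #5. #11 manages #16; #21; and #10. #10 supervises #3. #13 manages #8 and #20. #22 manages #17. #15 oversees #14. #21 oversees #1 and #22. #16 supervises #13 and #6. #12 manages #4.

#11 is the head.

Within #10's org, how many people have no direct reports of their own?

The only person in #10's organization with no one reporting to them is #5. That is 1.

1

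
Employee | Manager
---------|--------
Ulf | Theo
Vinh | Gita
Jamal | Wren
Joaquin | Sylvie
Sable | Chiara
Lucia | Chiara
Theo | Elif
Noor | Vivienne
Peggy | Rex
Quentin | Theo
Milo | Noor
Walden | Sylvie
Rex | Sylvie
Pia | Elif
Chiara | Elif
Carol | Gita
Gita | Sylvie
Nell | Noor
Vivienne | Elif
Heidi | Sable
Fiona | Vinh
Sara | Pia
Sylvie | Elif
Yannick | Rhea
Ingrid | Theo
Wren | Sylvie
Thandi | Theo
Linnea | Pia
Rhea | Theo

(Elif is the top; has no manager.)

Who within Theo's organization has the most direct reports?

Theo

Direct-report counts within Theo's organization: Theo has 5; Rhea has 1. The largest is 5, held by Theo.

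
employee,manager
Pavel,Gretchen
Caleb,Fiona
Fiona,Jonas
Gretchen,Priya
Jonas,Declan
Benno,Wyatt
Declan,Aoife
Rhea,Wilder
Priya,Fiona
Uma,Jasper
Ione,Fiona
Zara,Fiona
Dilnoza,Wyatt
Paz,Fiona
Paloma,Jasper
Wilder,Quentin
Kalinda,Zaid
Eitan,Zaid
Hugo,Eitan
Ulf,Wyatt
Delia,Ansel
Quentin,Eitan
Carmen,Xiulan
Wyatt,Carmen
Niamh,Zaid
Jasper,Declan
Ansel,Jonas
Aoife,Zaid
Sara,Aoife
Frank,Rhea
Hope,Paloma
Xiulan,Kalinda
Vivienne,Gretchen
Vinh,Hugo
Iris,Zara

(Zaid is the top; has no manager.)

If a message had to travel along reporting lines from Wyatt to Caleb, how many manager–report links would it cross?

Wyatt is 4 levels below Zaid, and Caleb is 5 levels below Zaid (their lowest common manager). The shortest path runs up from Wyatt to Zaid and back down to Caleb: 4 + 5 = 9 links.

9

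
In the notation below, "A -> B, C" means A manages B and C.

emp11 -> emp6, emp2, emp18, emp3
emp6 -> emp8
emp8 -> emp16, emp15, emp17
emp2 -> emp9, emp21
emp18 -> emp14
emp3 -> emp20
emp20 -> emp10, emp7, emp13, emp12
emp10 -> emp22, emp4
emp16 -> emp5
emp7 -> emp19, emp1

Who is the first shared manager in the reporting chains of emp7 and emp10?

emp7's chain of managers is emp20, emp3, emp11. emp10's chain of managers is emp20, emp3, emp11. The first manager that appears in both chains is emp20.

emp20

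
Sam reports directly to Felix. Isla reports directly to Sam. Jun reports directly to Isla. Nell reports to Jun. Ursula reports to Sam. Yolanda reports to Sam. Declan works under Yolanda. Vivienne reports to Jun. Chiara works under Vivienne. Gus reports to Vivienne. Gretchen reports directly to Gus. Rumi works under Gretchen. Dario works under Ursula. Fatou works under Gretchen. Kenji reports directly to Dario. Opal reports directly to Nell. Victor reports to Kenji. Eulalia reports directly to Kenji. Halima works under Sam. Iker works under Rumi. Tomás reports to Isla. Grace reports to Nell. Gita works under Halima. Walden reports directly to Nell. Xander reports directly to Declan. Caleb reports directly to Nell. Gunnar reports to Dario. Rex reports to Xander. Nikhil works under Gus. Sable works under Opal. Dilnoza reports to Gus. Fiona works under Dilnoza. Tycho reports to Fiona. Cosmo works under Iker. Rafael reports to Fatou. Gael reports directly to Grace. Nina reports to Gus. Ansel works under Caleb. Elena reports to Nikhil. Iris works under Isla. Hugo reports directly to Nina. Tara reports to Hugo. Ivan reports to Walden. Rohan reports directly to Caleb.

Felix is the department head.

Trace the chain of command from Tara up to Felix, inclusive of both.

Tara -> Hugo -> Nina -> Gus -> Vivienne -> Jun -> Isla -> Sam -> Felix

Tara reports to Hugo. Hugo reports to Nina. Nina reports to Gus. Gus reports to Vivienne. Vivienne reports to Jun. Jun reports to Isla. Isla reports to Sam. Sam reports to Felix. Felix is at the top.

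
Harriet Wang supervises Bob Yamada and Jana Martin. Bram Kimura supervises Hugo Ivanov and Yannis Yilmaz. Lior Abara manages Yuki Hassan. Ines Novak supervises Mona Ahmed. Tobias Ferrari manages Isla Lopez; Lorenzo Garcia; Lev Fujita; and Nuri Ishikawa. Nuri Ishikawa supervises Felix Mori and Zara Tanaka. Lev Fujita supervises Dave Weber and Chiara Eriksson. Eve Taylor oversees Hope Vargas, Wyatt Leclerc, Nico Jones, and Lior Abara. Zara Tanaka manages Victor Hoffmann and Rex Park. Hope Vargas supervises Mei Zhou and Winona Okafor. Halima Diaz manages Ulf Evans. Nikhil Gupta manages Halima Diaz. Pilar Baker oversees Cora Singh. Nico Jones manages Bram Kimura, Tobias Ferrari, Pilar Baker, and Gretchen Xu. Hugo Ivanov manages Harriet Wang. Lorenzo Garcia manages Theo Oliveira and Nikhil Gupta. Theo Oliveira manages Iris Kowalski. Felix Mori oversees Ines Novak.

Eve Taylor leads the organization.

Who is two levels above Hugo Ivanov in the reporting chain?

Hugo Ivanov reports to Bram Kimura, and Bram Kimura reports to Nico Jones. So Hugo Ivanov's skip-level manager is Nico Jones.

Nico Jones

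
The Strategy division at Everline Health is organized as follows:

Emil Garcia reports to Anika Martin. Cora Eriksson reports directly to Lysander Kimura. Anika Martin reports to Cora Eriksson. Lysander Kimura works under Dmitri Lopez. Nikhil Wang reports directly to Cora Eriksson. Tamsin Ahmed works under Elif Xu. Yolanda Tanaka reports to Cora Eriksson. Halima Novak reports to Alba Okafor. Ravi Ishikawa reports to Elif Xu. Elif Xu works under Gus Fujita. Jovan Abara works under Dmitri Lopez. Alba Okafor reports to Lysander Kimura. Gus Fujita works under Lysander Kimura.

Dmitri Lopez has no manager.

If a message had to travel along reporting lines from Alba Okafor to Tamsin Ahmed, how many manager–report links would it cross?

4

Alba Okafor is 1 level below Lysander Kimura, and Tamsin Ahmed is 3 levels below Lysander Kimura (their lowest common manager). The shortest path runs up from Alba Okafor to Lysander Kimura and back down to Tamsin Ahmed: 1 + 3 = 4 links.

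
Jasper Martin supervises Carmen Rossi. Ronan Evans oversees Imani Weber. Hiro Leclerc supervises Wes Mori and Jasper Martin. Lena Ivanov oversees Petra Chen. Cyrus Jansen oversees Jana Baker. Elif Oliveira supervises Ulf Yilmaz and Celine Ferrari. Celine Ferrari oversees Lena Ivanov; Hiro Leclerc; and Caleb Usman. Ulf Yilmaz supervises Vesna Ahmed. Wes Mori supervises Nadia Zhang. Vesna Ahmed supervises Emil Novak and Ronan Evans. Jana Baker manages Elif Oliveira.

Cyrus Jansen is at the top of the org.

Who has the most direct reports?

Celine Ferrari

Direct-report counts: Cyrus Jansen has 1; Jana Baker has 1; Elif Oliveira has 2; Celine Ferrari has 3; Lena Ivanov has 1; Hiro Leclerc has 2; Jasper Martin has 1; Wes Mori has 1; Ulf Yilmaz has 1; Vesna Ahmed has 2; Ronan Evans has 1. The largest is 3, held by Celine Ferrari.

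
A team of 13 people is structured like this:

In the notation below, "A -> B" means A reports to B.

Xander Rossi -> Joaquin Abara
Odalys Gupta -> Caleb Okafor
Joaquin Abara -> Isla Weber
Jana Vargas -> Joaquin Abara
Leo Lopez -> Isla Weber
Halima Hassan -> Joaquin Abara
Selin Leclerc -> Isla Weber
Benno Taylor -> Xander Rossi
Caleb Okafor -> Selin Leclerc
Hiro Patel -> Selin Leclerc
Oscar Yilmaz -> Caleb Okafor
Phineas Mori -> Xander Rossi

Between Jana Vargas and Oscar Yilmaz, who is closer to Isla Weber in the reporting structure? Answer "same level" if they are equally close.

Jana Vargas is 2 levels below Isla Weber; Oscar Yilmaz is 3. Jana Vargas is higher.

Jana Vargas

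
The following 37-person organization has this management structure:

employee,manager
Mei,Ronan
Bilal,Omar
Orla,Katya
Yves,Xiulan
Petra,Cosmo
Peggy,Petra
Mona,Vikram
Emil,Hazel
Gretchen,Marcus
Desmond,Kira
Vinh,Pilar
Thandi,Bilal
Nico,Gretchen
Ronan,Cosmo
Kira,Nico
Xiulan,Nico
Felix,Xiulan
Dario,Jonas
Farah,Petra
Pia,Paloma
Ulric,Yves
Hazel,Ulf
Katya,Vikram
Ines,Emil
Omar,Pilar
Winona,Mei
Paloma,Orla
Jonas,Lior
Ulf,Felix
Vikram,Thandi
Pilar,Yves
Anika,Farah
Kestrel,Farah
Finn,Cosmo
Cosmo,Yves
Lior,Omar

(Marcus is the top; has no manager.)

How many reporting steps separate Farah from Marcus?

7

Chain from Farah up to Marcus: Farah → Petra → Cosmo → Yves → Xiulan → Nico → Gretchen → Marcus. That is 7 steps up, so Farah is 7 levels below Marcus.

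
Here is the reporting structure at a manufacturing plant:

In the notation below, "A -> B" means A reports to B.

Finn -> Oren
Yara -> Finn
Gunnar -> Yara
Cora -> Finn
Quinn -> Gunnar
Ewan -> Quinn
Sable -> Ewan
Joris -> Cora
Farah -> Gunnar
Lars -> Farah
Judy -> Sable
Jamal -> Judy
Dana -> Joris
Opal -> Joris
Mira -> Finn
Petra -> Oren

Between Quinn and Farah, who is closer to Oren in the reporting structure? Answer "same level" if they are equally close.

Both Quinn and Farah are 4 levels below Oren.

same level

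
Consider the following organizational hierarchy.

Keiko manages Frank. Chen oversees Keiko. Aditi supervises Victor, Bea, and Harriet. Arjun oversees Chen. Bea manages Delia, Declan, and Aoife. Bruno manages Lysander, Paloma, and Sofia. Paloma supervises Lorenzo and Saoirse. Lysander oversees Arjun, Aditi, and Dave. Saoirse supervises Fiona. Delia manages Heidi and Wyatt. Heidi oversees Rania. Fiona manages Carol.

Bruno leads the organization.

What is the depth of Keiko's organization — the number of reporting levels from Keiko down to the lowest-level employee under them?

The longest chain under Keiko runs Keiko → Frank, which is 1 level below Keiko.

1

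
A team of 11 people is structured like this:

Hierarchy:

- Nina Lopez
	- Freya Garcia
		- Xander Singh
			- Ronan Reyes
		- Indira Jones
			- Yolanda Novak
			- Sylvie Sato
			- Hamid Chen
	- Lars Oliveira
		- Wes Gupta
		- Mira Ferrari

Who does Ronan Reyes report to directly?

Ronan Reyes reports directly to Xander Singh.

Xander Singh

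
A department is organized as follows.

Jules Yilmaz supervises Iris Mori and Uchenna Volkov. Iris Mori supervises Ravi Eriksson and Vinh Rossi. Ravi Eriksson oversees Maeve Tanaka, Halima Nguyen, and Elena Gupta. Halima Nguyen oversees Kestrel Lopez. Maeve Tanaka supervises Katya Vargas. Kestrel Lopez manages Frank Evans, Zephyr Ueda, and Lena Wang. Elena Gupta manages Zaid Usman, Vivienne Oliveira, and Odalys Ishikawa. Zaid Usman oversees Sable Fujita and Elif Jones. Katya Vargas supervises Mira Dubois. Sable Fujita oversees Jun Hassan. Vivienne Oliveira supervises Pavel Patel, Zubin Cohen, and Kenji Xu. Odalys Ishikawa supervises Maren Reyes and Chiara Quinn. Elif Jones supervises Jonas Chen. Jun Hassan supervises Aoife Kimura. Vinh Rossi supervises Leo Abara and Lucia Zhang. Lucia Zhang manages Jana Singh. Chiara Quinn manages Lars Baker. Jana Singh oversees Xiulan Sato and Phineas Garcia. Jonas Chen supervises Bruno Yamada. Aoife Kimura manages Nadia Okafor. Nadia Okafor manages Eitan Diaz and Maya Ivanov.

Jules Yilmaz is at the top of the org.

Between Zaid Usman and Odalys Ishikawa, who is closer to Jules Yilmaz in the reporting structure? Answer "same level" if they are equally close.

same level

Both Zaid Usman and Odalys Ishikawa are 4 levels below Jules Yilmaz.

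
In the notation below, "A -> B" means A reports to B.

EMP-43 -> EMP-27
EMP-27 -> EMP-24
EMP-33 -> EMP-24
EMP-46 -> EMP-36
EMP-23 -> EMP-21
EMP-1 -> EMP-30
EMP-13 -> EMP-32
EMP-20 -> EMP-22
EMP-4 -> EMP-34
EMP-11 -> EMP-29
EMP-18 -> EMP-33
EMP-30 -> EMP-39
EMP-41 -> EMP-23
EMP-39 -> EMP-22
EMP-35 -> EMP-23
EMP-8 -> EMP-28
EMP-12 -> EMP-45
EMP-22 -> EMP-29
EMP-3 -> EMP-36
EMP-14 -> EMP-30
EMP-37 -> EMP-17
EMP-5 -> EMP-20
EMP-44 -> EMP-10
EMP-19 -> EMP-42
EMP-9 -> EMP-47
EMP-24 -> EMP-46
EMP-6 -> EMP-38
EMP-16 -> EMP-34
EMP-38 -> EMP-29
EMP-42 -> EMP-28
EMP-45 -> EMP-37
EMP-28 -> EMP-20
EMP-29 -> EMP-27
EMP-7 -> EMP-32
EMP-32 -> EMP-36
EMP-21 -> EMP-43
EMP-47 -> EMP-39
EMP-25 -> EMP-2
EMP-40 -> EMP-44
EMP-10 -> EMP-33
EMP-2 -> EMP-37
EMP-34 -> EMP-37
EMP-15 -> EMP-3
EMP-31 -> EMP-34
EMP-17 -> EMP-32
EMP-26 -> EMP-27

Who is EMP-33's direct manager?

EMP-24

EMP-33 reports directly to EMP-24.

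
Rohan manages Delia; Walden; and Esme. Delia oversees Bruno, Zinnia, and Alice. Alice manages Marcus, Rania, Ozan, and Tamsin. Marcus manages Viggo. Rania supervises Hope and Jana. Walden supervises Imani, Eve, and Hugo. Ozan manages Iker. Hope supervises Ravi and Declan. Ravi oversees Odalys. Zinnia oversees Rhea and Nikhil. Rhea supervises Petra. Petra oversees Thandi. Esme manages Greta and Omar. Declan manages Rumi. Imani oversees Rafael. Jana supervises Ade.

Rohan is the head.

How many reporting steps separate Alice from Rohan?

2

Chain from Alice up to Rohan: Alice → Delia → Rohan. That is 2 steps up, so Alice is 2 levels below Rohan.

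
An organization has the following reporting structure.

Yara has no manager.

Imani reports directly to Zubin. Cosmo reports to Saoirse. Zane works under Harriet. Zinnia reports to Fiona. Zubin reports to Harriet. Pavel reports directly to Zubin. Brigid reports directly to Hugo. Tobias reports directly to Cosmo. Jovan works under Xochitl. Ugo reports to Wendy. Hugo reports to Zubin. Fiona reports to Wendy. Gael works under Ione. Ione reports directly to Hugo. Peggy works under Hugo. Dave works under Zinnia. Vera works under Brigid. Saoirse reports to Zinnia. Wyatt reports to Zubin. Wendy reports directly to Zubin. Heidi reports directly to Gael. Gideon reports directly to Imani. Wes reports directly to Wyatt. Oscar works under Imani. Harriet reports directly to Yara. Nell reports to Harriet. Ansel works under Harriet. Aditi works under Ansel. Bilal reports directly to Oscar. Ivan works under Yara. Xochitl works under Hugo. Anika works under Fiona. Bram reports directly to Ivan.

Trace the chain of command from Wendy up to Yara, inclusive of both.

Wendy reports to Zubin. Zubin reports to Harriet. Harriet reports to Yara. Yara is at the top.

Wendy -> Zubin -> Harriet -> Yara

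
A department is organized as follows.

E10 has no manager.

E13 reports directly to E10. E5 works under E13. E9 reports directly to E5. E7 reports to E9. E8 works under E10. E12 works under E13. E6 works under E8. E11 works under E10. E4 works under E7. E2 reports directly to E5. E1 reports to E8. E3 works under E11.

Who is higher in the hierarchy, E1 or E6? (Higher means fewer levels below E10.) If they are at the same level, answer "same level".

Both E1 and E6 are 2 levels below E10.

same level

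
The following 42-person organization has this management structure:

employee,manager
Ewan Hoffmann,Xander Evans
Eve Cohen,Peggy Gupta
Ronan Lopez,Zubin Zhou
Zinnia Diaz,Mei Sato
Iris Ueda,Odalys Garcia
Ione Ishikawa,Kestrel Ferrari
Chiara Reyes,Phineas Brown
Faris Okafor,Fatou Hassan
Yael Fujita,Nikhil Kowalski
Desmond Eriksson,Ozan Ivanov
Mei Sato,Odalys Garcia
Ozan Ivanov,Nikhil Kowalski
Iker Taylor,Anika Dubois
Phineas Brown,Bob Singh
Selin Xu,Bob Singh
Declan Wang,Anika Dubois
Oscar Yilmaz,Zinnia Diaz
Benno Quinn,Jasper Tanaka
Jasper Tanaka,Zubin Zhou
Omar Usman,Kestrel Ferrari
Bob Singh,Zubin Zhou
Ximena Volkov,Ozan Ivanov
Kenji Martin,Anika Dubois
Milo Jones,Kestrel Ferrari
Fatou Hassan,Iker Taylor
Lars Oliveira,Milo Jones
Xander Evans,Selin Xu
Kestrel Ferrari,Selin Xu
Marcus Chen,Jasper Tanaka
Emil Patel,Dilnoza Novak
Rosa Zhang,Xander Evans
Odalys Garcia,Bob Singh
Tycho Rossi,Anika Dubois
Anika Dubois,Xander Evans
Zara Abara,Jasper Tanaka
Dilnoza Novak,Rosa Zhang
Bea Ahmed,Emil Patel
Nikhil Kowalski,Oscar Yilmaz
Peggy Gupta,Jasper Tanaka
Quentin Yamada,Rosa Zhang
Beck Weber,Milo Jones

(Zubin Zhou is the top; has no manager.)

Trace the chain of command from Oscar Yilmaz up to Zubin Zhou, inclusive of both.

Oscar Yilmaz reports to Zinnia Diaz. Zinnia Diaz reports to Mei Sato. Mei Sato reports to Odalys Garcia. Odalys Garcia reports to Bob Singh. Bob Singh reports to Zubin Zhou. Zubin Zhou is at the top.

Oscar Yilmaz -> Zinnia Diaz -> Mei Sato -> Odalys Garcia -> Bob Singh -> Zubin Zhou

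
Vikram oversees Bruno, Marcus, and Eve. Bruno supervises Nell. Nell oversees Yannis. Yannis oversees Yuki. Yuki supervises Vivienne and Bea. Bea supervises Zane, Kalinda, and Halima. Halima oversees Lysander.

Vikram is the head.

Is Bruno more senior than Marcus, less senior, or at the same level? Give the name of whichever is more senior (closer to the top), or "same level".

Both Bruno and Marcus are 1 level below Vikram.

same level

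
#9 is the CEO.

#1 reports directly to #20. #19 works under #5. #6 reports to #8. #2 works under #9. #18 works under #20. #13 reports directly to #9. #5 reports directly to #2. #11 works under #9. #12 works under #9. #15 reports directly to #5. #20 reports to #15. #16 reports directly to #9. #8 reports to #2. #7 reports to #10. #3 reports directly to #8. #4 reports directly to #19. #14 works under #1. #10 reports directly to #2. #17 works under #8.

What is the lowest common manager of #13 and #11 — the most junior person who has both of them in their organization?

#9

#13's chain of managers is #9. #11's chain of managers is #9. The first manager that appears in both chains is #9.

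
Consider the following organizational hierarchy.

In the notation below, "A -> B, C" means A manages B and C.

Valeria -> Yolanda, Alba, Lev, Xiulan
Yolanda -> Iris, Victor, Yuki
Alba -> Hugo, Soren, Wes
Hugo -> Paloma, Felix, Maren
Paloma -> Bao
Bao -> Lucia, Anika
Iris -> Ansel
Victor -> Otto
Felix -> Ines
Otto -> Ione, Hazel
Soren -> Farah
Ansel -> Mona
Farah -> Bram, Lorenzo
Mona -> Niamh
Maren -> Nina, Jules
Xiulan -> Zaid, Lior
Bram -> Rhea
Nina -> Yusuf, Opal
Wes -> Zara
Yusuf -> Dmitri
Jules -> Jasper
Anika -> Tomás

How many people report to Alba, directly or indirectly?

22

Alba directly manages Hugo, Soren, Wes. Under Hugo: Maren, Jules, Jasper, Nina, Opal, Yusuf, Dmitri, Felix, Ines, Paloma, Bao, Anika, Tomás, Lucia (14). Under Soren: Farah, Lorenzo, Bram, Rhea (4). Under Wes: Zara (1). So Alba's organization is 3 direct reports plus everyone under them: 15 + 5 + 2 = 22.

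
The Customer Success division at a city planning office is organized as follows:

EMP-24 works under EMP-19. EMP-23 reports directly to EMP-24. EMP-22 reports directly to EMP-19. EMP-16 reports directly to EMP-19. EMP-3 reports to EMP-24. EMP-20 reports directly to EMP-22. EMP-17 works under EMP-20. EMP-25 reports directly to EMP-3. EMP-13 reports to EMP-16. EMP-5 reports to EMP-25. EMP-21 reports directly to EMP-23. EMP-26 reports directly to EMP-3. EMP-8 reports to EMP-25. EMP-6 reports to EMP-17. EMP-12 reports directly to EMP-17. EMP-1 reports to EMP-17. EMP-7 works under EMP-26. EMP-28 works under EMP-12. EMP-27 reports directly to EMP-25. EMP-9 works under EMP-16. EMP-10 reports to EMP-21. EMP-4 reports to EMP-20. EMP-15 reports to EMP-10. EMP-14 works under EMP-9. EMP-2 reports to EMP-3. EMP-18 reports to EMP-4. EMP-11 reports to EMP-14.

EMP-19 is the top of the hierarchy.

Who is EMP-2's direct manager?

EMP-3

EMP-2 reports directly to EMP-3.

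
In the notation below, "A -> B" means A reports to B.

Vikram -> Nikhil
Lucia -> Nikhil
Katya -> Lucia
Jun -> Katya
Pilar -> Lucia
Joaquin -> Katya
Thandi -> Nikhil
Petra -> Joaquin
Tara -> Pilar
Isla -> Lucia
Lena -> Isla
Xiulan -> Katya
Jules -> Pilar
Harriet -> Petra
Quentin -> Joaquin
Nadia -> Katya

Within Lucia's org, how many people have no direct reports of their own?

The people in Lucia's organization with no one reporting to them are Lena, Jules, Tara, Nadia, Xiulan, Quentin, Harriet, Jun. That is 8.

8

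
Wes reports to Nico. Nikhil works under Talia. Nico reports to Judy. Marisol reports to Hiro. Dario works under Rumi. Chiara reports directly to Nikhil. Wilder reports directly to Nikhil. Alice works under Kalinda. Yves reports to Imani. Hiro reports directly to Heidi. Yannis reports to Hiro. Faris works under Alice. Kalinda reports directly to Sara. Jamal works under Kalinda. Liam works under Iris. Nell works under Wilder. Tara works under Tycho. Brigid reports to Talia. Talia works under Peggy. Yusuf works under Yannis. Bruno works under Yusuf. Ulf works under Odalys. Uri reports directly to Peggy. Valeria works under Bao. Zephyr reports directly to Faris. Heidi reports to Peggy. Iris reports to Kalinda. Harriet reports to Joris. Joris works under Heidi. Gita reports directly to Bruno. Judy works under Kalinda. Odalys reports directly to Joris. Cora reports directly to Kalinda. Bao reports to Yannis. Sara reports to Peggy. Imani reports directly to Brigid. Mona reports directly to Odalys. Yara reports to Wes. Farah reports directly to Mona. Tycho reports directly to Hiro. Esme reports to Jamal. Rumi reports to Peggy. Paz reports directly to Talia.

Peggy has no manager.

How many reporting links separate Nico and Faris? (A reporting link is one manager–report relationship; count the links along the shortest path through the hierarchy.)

Nico is 2 levels below Kalinda, and Faris is 2 levels below Kalinda (their lowest common manager). The shortest path runs up from Nico to Kalinda and back down to Faris: 2 + 2 = 4 links.

4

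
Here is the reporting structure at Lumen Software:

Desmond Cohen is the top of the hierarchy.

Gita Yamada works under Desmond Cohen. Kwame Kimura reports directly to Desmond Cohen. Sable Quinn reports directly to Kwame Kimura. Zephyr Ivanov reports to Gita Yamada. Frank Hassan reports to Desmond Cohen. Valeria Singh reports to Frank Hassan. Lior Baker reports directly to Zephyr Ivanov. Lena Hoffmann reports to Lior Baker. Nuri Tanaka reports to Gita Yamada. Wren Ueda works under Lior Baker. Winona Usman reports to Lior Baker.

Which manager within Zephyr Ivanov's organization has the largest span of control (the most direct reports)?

Direct-report counts within Zephyr Ivanov's organization: Zephyr Ivanov has 1; Lior Baker has 3. The largest is 3, held by Lior Baker.

Lior Baker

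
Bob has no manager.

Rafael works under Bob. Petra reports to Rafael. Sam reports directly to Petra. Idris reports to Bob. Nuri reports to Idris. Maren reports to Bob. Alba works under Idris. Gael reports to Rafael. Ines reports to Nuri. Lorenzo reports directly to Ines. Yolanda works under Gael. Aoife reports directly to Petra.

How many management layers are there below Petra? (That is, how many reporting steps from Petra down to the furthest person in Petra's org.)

1

The longest chain under Petra runs Petra → Aoife, which is 1 level below Petra.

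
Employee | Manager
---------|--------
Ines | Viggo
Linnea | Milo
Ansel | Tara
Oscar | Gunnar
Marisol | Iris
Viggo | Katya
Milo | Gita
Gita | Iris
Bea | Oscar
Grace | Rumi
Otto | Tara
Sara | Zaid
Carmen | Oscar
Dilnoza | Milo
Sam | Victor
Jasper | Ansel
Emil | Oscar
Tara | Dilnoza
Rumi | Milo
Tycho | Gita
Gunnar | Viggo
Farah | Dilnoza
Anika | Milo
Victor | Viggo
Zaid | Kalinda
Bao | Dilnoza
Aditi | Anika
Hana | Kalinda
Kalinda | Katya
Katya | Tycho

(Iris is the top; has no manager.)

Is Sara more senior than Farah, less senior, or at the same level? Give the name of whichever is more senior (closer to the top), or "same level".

Farah

Sara is 6 levels below Iris; Farah is 4. Farah is higher.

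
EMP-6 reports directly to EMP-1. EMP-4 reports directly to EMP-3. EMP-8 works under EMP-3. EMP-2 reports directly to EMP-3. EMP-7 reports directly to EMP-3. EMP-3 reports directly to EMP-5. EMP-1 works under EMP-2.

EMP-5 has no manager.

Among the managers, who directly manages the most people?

Direct-report counts: EMP-5 has 1; EMP-3 has 4; EMP-2 has 1; EMP-1 has 1. The largest is 4, held by EMP-3.

EMP-3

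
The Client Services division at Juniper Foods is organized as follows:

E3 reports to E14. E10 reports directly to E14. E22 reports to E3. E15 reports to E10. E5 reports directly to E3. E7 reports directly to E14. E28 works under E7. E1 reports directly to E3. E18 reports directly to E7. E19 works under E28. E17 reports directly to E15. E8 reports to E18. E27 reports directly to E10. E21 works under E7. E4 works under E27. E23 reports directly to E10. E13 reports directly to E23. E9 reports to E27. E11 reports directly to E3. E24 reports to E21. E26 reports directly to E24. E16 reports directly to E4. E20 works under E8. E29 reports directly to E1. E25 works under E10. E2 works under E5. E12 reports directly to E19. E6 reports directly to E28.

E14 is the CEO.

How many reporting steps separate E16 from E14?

Chain from E16 up to E14: E16 → E4 → E27 → E10 → E14. That is 4 steps up, so E16 is 4 levels below E14.

4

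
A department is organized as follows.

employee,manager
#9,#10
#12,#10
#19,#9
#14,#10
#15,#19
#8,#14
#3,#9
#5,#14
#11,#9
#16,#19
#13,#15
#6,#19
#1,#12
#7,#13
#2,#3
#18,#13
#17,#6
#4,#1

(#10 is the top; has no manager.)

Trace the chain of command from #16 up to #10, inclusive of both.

#16 -> #19 -> #9 -> #10

#16 reports to #19. #19 reports to #9. #9 reports to #10. #10 is at the top.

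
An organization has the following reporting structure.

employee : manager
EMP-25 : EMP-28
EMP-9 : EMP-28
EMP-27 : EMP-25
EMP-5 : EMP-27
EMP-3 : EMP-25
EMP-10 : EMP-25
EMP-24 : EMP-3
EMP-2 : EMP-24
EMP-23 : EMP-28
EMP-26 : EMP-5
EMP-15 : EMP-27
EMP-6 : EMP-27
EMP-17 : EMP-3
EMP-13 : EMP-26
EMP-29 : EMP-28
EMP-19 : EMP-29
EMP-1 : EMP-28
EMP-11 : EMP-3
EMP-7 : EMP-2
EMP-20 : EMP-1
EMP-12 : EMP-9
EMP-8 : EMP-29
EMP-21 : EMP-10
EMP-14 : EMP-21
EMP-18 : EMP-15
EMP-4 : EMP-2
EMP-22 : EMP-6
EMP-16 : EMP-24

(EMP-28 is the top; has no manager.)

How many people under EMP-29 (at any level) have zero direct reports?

The people in EMP-29's organization with no one reporting to them are EMP-8, EMP-19. That is 2.

2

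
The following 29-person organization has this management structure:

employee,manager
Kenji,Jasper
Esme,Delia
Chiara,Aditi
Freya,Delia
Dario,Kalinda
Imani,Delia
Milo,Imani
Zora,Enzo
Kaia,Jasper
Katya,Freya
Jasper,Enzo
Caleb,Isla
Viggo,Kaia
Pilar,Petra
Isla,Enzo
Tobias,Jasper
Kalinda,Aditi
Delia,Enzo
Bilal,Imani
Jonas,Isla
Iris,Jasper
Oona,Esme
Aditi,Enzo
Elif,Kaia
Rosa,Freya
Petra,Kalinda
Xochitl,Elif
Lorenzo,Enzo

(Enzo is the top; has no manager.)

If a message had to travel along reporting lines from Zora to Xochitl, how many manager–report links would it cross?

5

Zora is 1 level below Enzo, and Xochitl is 4 levels below Enzo (their lowest common manager). The shortest path runs up from Zora to Enzo and back down to Xochitl: 1 + 4 = 5 links.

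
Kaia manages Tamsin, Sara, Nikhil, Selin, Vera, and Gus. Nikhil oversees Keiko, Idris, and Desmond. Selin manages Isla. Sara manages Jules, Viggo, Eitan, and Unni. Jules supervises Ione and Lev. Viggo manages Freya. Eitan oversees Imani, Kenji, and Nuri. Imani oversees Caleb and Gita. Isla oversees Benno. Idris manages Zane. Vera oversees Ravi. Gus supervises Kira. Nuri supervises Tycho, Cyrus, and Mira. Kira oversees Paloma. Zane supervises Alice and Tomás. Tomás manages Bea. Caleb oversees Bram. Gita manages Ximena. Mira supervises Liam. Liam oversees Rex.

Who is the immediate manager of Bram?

Caleb

Bram reports directly to Caleb.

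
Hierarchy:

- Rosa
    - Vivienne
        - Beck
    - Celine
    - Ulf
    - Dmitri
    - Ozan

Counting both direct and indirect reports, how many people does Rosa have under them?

6

Rosa directly manages Vivienne, Celine, Ulf, Dmitri, Ozan. Under Vivienne: Beck (1). Celine has no reports. Ulf has no reports. Dmitri has no reports. Ozan has no reports. So Rosa's organization is 5 direct reports plus everyone under them: 2 + 1 + 1 + 1 + 1 = 6.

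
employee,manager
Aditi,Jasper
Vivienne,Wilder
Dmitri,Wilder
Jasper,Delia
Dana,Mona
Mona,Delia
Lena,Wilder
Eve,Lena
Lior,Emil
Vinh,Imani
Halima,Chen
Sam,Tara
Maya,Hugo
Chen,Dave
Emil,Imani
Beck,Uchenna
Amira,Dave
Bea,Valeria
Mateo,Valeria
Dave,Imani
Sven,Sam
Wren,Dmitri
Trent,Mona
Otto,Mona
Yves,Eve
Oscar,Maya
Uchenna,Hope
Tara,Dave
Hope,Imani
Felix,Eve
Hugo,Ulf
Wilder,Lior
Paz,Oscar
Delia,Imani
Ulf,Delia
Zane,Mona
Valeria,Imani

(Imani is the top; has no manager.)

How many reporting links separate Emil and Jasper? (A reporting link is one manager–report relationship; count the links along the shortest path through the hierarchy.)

3

Emil is 1 level below Imani, and Jasper is 2 levels below Imani (their lowest common manager). The shortest path runs up from Emil to Imani and back down to Jasper: 1 + 2 = 3 links.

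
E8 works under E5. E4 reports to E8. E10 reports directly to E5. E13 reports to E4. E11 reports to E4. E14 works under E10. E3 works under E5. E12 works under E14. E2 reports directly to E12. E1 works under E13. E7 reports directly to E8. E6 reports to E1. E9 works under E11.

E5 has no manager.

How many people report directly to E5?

E5 directly manages E8, E10, E3. That is 3 direct reports.

3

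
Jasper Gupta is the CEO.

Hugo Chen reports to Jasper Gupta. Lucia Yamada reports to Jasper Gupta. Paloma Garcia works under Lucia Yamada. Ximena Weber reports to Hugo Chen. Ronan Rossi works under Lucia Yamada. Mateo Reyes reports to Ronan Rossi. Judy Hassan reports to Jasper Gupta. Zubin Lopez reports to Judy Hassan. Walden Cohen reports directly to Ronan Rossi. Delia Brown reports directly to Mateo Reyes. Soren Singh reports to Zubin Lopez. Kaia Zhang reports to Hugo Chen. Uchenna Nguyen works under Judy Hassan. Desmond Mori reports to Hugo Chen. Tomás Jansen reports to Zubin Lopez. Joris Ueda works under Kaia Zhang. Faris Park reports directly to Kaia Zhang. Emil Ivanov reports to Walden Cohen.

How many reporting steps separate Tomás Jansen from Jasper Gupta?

3

Chain from Tomás Jansen up to Jasper Gupta: Tomás Jansen → Zubin Lopez → Judy Hassan → Jasper Gupta. That is 3 steps up, so Tomás Jansen is 3 levels below Jasper Gupta.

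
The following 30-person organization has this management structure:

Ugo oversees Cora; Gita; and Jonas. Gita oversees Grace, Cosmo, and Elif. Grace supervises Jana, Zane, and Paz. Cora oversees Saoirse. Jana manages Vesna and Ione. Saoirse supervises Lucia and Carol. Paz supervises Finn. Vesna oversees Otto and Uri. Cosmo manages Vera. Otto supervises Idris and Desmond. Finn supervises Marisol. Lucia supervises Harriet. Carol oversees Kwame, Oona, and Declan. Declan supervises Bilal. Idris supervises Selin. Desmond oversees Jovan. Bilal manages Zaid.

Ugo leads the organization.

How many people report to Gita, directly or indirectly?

Gita directly manages Grace, Cosmo, Elif. Under Grace: Zane, Paz, Finn, Marisol, Jana, Ione, Vesna, Uri, Otto, Desmond, Jovan, Idris, Selin (13). Under Cosmo: Vera (1). Elif has no reports. So Gita's organization is 3 direct reports plus everyone under them: 14 + 2 + 1 = 17.

17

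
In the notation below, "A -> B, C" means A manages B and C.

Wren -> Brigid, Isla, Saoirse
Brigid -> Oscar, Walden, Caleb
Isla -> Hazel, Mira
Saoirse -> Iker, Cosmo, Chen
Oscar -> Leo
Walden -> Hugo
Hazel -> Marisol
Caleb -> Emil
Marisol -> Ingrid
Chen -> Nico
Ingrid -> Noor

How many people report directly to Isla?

2

Isla directly manages Hazel, Mira. That is 2 direct reports.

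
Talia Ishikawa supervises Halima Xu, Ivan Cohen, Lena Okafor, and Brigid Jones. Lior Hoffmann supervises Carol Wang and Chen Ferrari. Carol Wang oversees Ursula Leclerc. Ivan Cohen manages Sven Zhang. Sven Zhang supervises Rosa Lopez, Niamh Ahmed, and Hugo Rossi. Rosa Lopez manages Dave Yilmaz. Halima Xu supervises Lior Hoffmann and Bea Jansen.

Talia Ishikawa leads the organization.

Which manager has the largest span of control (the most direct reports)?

Talia Ishikawa

Direct-report counts: Talia Ishikawa has 4; Halima Xu has 2; Lior Hoffmann has 2; Carol Wang has 1; Ivan Cohen has 1; Sven Zhang has 3; Rosa Lopez has 1. The largest is 4, held by Talia Ishikawa.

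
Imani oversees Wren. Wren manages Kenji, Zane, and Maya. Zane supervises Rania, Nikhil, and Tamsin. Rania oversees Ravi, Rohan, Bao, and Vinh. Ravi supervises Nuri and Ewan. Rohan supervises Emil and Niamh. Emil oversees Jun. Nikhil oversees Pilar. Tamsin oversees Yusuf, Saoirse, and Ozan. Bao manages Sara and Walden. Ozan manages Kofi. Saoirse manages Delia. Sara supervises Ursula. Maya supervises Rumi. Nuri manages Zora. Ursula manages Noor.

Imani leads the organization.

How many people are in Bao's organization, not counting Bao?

4

Bao directly manages Sara, Walden. Under Sara: Ursula, Noor (2). Walden has no reports. So Bao's organization is 2 direct reports plus everyone under them: 3 + 1 = 4.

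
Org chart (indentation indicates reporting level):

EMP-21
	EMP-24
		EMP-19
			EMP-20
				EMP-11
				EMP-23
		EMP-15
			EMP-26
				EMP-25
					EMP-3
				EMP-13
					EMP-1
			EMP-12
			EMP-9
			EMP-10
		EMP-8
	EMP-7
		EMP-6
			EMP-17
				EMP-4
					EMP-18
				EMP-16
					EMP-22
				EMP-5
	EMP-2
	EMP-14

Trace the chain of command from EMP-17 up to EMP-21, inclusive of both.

EMP-17 reports to EMP-6. EMP-6 reports to EMP-7. EMP-7 reports to EMP-21. EMP-21 is at the top.

EMP-17 -> EMP-6 -> EMP-7 -> EMP-21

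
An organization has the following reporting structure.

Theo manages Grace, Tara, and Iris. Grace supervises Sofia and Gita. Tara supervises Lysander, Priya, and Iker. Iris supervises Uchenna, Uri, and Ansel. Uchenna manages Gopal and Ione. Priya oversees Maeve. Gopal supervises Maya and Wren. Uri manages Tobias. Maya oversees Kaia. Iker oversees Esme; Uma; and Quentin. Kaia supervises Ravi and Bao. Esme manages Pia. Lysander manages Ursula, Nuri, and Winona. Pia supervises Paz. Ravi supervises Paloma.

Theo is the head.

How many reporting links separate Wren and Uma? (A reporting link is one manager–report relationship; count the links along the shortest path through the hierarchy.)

7

Wren is 4 levels below Theo, and Uma is 3 levels below Theo (their lowest common manager). The shortest path runs up from Wren to Theo and back down to Uma: 4 + 3 = 7 links.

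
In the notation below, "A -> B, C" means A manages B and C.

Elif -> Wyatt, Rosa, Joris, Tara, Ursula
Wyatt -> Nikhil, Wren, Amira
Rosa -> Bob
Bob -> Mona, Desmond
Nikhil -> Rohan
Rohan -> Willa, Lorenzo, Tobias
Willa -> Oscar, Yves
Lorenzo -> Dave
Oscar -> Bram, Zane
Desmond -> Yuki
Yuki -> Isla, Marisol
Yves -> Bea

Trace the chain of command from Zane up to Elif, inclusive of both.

Zane reports to Oscar. Oscar reports to Willa. Willa reports to Rohan. Rohan reports to Nikhil. Nikhil reports to Wyatt. Wyatt reports to Elif. Elif is at the top.

Zane -> Oscar -> Willa -> Rohan -> Nikhil -> Wyatt -> Elif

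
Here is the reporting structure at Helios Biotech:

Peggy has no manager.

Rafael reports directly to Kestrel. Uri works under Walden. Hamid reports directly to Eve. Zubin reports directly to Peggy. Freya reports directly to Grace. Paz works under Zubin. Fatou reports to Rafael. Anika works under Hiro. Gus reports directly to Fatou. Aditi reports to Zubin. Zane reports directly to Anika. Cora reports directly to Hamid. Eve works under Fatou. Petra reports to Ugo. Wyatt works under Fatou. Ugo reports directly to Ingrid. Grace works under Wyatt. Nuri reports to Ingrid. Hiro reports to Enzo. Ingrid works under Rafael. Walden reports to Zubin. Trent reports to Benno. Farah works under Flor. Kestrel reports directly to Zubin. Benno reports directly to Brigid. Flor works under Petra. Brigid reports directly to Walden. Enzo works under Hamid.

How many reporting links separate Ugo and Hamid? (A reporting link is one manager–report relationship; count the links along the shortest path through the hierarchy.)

5

Ugo is 2 levels below Rafael, and Hamid is 3 levels below Rafael (their lowest common manager). The shortest path runs up from Ugo to Rafael and back down to Hamid: 2 + 3 = 5 links.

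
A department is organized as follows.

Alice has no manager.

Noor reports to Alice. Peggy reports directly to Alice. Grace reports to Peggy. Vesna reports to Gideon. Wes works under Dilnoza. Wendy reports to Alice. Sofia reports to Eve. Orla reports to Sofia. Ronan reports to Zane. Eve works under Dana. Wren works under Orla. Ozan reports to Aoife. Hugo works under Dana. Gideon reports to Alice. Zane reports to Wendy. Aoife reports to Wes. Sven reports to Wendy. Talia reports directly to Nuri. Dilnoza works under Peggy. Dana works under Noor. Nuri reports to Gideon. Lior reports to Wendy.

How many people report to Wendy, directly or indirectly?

Wendy directly manages Zane, Lior, Sven. Under Zane: Ronan (1). Lior has no reports. Sven has no reports. So Wendy's organization is 3 direct reports plus everyone under them: 2 + 1 + 1 = 4.

4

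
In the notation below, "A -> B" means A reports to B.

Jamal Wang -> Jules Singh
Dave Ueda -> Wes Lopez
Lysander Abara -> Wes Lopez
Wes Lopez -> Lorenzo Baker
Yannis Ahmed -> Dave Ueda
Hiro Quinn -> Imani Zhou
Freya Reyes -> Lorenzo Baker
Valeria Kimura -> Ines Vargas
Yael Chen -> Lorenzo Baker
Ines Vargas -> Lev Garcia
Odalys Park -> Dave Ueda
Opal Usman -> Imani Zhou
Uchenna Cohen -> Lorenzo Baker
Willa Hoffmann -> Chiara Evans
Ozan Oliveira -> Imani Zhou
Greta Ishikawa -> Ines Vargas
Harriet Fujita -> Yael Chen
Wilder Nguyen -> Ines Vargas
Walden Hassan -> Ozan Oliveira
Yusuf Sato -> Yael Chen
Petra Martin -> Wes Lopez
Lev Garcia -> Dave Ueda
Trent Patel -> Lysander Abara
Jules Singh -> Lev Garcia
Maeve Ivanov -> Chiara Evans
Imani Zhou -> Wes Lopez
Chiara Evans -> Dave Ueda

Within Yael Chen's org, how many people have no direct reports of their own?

The people in Yael Chen's organization with no one reporting to them are Yusuf Sato, Harriet Fujita. That is 2.

2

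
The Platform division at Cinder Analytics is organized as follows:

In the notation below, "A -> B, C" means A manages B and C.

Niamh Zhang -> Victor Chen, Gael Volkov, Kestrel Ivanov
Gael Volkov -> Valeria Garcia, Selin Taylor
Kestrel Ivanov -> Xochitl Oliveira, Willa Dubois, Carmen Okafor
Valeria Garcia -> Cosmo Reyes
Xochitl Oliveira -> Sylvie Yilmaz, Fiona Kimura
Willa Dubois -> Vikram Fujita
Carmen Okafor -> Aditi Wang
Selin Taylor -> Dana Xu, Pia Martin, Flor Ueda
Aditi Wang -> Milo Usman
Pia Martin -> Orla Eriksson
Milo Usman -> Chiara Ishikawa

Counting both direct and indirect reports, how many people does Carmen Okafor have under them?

3

Carmen Okafor directly manages Aditi Wang. Under Aditi Wang: Milo Usman, Chiara Ishikawa (2). That's 3 in total.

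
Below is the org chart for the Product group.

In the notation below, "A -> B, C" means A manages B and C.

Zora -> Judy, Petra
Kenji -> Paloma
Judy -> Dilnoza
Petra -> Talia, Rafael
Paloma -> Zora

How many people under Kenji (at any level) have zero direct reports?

The people in Kenji's organization with no one reporting to them are Rafael, Talia, Dilnoza. That is 3.

3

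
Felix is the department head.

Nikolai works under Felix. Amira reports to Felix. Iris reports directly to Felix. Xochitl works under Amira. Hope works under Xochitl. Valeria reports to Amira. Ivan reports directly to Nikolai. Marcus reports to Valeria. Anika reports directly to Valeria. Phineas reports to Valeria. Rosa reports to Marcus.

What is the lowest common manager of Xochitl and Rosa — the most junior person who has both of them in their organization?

Xochitl's chain of managers is Amira, Felix. Rosa's chain of managers is Marcus, Valeria, Amira, Felix. The first manager that appears in both chains is Amira.

Amira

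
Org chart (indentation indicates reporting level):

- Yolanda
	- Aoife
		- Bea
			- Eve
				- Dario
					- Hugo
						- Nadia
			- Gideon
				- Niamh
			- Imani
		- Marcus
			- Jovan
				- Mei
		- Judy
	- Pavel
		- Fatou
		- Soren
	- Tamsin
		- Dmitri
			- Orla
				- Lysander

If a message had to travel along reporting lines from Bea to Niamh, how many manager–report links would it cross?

2

Niamh is in Bea's organization: the chain from Niamh up to Bea is Niamh → Gideon → Bea, which is 2 links.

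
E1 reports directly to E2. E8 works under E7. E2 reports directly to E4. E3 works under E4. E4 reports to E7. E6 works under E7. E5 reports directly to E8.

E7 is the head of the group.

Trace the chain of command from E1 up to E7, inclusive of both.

E1 -> E2 -> E4 -> E7

E1 reports to E2. E2 reports to E4. E4 reports to E7. E7 is at the top.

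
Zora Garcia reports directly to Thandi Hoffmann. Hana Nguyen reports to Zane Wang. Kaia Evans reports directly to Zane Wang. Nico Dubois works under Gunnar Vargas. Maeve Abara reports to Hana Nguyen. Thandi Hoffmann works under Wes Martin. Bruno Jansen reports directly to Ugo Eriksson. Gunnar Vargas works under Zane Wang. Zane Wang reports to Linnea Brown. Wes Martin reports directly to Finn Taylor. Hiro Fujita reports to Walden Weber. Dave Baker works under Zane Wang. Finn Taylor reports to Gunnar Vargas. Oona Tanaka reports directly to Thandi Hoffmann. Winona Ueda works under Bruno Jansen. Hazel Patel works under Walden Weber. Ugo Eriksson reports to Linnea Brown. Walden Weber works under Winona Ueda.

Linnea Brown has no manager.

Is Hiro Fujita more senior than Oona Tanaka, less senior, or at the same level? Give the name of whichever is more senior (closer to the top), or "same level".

Hiro Fujita is 5 levels below Linnea Brown; Oona Tanaka is 6. Hiro Fujita is higher.

Hiro Fujita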